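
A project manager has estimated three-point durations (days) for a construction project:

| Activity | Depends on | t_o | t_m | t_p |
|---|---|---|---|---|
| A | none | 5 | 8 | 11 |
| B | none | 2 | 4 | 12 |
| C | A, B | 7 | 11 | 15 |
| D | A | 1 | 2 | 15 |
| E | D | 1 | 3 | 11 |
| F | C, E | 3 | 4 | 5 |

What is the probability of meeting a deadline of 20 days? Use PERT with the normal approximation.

0.039

te_A = (5 + 4·8 + 11)/6 = 48/6 = 8; σ²_A = ((11−5)/6)² = 1.000
te_B = (2 + 4·4 + 12)/6 = 30/6 = 5; σ²_B = ((12−2)/6)² = 2.778
te_C = (7 + 4·11 + 15)/6 = 66/6 = 11; σ²_C = ((15−7)/6)² = 1.778
te_D = (1 + 4·2 + 15)/6 = 24/6 = 4; σ²_D = ((15−1)/6)² = 5.444
te_E = (1 + 4·3 + 11)/6 = 24/6 = 4; σ²_E = ((11−1)/6)² = 2.778
te_F = (3 + 4·4 + 5)/6 = 24/6 = 4; σ²_F = ((5−3)/6)² = 0.111

Forward pass:
ES_A = 0; EF_A = 8
ES_B = 0; EF_B = 5
ES_C = max(EF_A=8, EF_B=5) = 8; EF_C = 8+11 = 19
ES_D = 8; EF_D = 8+4 = 12
ES_E = 12; EF_E = 12+4 = 16
ES_F = max(EF_C=19, EF_E=16) = 19; EF_F = 19+4 = 23
Expected project duration μ = 23 days. Critical path: A → C → F.

Variance along critical path = 1.000 + 1.778 + 0.111 = 2.889; σ = √2.889 = 1.700 days.
Z = (20 − 23) / 1.700 = -1.765
P(T ≤ 20) = Φ(-1.765) ≈ 0.039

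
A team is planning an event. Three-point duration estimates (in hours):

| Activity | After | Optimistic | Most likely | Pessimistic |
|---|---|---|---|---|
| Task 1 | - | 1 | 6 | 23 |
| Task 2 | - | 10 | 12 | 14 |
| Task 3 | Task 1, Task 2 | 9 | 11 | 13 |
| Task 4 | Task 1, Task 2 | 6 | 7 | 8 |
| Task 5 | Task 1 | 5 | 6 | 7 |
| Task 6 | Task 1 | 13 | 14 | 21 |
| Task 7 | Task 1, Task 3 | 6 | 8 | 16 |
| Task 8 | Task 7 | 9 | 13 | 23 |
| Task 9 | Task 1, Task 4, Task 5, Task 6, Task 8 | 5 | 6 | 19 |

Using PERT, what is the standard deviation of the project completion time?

te_Task 1 = (1 + 4·6 + 23)/6 = 48/6 = 8; σ²_Task 1 = ((23−1)/6)² = 13.444
te_Task 2 = (10 + 4·12 + 14)/6 = 72/6 = 12; σ²_Task 2 = ((14−10)/6)² = 0.444
te_Task 3 = (9 + 4·11 + 13)/6 = 66/6 = 11; σ²_Task 3 = ((13−9)/6)² = 0.444
te_Task 4 = (6 + 4·7 + 8)/6 = 42/6 = 7; σ²_Task 4 = ((8−6)/6)² = 0.111
te_Task 5 = (5 + 4·6 + 7)/6 = 36/6 = 6; σ²_Task 5 = ((7−5)/6)² = 0.111
te_Task 6 = (13 + 4·14 + 21)/6 = 90/6 = 15; σ²_Task 6 = ((21−13)/6)² = 1.778
te_Task 7 = (6 + 4·8 + 16)/6 = 54/6 = 9; σ²_Task 7 = ((16−6)/6)² = 2.778
te_Task 8 = (9 + 4·13 + 23)/6 = 84/6 = 14; σ²_Task 8 = ((23−9)/6)² = 5.444
te_Task 9 = (5 + 4·6 + 19)/6 = 48/6 = 8; σ²_Task 9 = ((19−5)/6)² = 5.444

Forward pass:
ES_Task 1 = 0; EF_Task 1 = 8
ES_Task 2 = 0; EF_Task 2 = 12
ES_Task 3 = max(EF_Task 1=8, EF_Task 2=12) = 12; EF_Task 3 = 12+11 = 23
ES_Task 4 = max(EF_Task 1=8, EF_Task 2=12) = 12; EF_Task 4 = 12+7 = 19
ES_Task 5 = 8; EF_Task 5 = 8+6 = 14
ES_Task 6 = 8; EF_Task 6 = 8+15 = 23
ES_Task 7 = max(EF_Task 1=8, EF_Task 3=23) = 23; EF_Task 7 = 23+9 = 32
ES_Task 8 = 32; EF_Task 8 = 32+14 = 46
ES_Task 9 = max(EF_Task 1=8, EF_Task 4=19, EF_Task 5=14, EF_Task 6=23, EF_Task 8=46) = 46; EF_Task 9 = 46+8 = 54
Expected project duration μ = 54 hours. Critical path: Task 2 → Task 3 → Task 7 → Task 8 → Task 9.

Variance along critical path = 0.444 + 0.444 + 2.778 + 5.444 + 5.444 = 14.556
σ = √14.556 = 3.815 hours

3.82 hours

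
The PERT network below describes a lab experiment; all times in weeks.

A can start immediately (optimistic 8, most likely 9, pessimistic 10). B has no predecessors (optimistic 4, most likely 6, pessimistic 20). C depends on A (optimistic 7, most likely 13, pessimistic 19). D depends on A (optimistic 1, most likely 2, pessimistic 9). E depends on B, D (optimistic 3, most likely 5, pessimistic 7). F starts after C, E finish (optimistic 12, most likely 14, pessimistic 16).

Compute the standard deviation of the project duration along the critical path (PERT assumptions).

te_A = (8 + 4·9 + 10)/6 = 54/6 = 9; σ²_A = ((10−8)/6)² = 0.111
te_B = (4 + 4·6 + 20)/6 = 48/6 = 8; σ²_B = ((20−4)/6)² = 7.111
te_C = (7 + 4·13 + 19)/6 = 78/6 = 13; σ²_C = ((19−7)/6)² = 4.000
te_D = (1 + 4·2 + 9)/6 = 18/6 = 3; σ²_D = ((9−1)/6)² = 1.778
te_E = (3 + 4·5 + 7)/6 = 30/6 = 5; σ²_E = ((7−3)/6)² = 0.444
te_F = (12 + 4·14 + 16)/6 = 84/6 = 14; σ²_F = ((16−12)/6)² = 0.444

Forward pass:
ES_A = 0; EF_A = 9
ES_B = 0; EF_B = 8
ES_C = 9; EF_C = 9+13 = 22
ES_D = 9; EF_D = 9+3 = 12
ES_E = max(EF_B=8, EF_D=12) = 12; EF_E = 12+5 = 17
ES_F = max(EF_C=22, EF_E=17) = 22; EF_F = 22+14 = 36
Expected project duration μ = 36 weeks. Critical path: A → C → F.

Variance along critical path = 0.111 + 4.000 + 0.444 = 4.556
σ = √4.556 = 2.134 weeks

2.13 weeks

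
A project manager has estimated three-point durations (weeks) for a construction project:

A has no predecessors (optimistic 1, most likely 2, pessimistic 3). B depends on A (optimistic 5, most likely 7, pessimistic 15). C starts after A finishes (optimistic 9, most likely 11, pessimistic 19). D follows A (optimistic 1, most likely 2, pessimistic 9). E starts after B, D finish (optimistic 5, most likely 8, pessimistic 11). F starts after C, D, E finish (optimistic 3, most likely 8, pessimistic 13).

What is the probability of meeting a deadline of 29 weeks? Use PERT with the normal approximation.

0.877

te_A = (1 + 4·2 + 3)/6 = 12/6 = 2; σ²_A = ((3−1)/6)² = 0.111
te_B = (5 + 4·7 + 15)/6 = 48/6 = 8; σ²_B = ((15−5)/6)² = 2.778
te_C = (9 + 4·11 + 19)/6 = 72/6 = 12; σ²_C = ((19−9)/6)² = 2.778
te_D = (1 + 4·2 + 9)/6 = 18/6 = 3; σ²_D = ((9−1)/6)² = 1.778
te_E = (5 + 4·8 + 11)/6 = 48/6 = 8; σ²_E = ((11−5)/6)² = 1.000
te_F = (3 + 4·8 + 13)/6 = 48/6 = 8; σ²_F = ((13−3)/6)² = 2.778

Forward pass:
ES_A = 0; EF_A = 2
ES_B = 2; EF_B = 2+8 = 10
ES_C = 2; EF_C = 2+12 = 14
ES_D = 2; EF_D = 2+3 = 5
ES_E = max(EF_B=10, EF_D=5) = 10; EF_E = 10+8 = 18
ES_F = max(EF_C=14, EF_D=5, EF_E=18) = 18; EF_F = 18+8 = 26
Expected project duration μ = 26 weeks. Critical path: A → B → E → F.

Variance along critical path = 0.111 + 2.778 + 1.000 + 2.778 = 6.667; σ = √6.667 = 2.582 weeks.
Z = (29 − 26) / 2.582 = 1.162
P(T ≤ 29) = Φ(1.162) ≈ 0.877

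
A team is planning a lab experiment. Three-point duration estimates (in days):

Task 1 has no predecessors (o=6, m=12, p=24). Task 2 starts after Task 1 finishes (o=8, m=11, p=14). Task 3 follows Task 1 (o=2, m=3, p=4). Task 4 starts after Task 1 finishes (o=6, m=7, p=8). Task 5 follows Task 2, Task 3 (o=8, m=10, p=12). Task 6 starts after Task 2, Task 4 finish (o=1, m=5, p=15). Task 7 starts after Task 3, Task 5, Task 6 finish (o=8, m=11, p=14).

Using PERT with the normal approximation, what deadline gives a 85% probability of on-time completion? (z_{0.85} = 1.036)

48.5 days

te_Task 1 = (6 + 4·12 + 24)/6 = 78/6 = 13; σ²_Task 1 = ((24−6)/6)² = 9.000
te_Task 2 = (8 + 4·11 + 14)/6 = 66/6 = 11; σ²_Task 2 = ((14−8)/6)² = 1.000
te_Task 3 = (2 + 4·3 + 4)/6 = 18/6 = 3; σ²_Task 3 = ((4−2)/6)² = 0.111
te_Task 4 = (6 + 4·7 + 8)/6 = 42/6 = 7; σ²_Task 4 = ((8−6)/6)² = 0.111
te_Task 5 = (8 + 4·10 + 12)/6 = 60/6 = 10; σ²_Task 5 = ((12−8)/6)² = 0.444
te_Task 6 = (1 + 4·5 + 15)/6 = 36/6 = 6; σ²_Task 6 = ((15−1)/6)² = 5.444
te_Task 7 = (8 + 4·11 + 14)/6 = 66/6 = 11; σ²_Task 7 = ((14−8)/6)² = 1.000

Forward pass:
ES_Task 1 = 0; EF_Task 1 = 13
ES_Task 2 = 13; EF_Task 2 = 13+11 = 24
ES_Task 3 = 13; EF_Task 3 = 13+3 = 16
ES_Task 4 = 13; EF_Task 4 = 13+7 = 20
ES_Task 5 = max(EF_Task 2=24, EF_Task 3=16) = 24; EF_Task 5 = 24+10 = 34
ES_Task 6 = max(EF_Task 2=24, EF_Task 4=20) = 24; EF_Task 6 = 24+6 = 30
ES_Task 7 = max(EF_Task 3=16, EF_Task 5=34, EF_Task 6=30) = 34; EF_Task 7 = 34+11 = 45
Expected project duration μ = 45 days. Critical path: Task 1 → Task 2 → Task 5 → Task 7.

Variance along critical path = 9.000 + 1.000 + 0.444 + 1.000 = 11.444; σ = 3.383 days.
D = μ + z·σ = 45 + 1.036·3.383 = 48.5 days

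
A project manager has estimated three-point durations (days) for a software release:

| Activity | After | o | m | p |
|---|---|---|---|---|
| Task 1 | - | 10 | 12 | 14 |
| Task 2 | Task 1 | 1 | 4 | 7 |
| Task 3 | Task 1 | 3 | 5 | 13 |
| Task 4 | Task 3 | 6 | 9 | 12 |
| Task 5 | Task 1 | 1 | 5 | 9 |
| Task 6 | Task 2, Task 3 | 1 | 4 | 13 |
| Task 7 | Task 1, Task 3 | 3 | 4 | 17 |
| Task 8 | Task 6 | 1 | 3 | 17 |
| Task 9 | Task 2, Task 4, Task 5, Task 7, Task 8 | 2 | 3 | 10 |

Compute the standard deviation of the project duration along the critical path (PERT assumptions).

4.01 days

te_Task 1 = (10 + 4·12 + 14)/6 = 72/6 = 12; σ²_Task 1 = ((14−10)/6)² = 0.444
te_Task 2 = (1 + 4·4 + 7)/6 = 24/6 = 4; σ²_Task 2 = ((7−1)/6)² = 1.000
te_Task 3 = (3 + 4·5 + 13)/6 = 36/6 = 6; σ²_Task 3 = ((13−3)/6)² = 2.778
te_Task 4 = (6 + 4·9 + 12)/6 = 54/6 = 9; σ²_Task 4 = ((12−6)/6)² = 1.000
te_Task 5 = (1 + 4·5 + 9)/6 = 30/6 = 5; σ²_Task 5 = ((9−1)/6)² = 1.778
te_Task 6 = (1 + 4·4 + 13)/6 = 30/6 = 5; σ²_Task 6 = ((13−1)/6)² = 4.000
te_Task 7 = (3 + 4·4 + 17)/6 = 36/6 = 6; σ²_Task 7 = ((17−3)/6)² = 5.444
te_Task 8 = (1 + 4·3 + 17)/6 = 30/6 = 5; σ²_Task 8 = ((17−1)/6)² = 7.111
te_Task 9 = (2 + 4·3 + 10)/6 = 24/6 = 4; σ²_Task 9 = ((10−2)/6)² = 1.778

Forward pass:
ES_Task 1 = 0; EF_Task 1 = 12
ES_Task 2 = 12; EF_Task 2 = 12+4 = 16
ES_Task 3 = 12; EF_Task 3 = 12+6 = 18
ES_Task 4 = 18; EF_Task 4 = 18+9 = 27
ES_Task 5 = 12; EF_Task 5 = 12+5 = 17
ES_Task 6 = max(EF_Task 2=16, EF_Task 3=18) = 18; EF_Task 6 = 18+5 = 23
ES_Task 7 = max(EF_Task 1=12, EF_Task 3=18) = 18; EF_Task 7 = 18+6 = 24
ES_Task 8 = 23; EF_Task 8 = 23+5 = 28
ES_Task 9 = max(EF_Task 2=16, EF_Task 4=27, EF_Task 5=17, EF_Task 7=24, EF_Task 8=28) = 28; EF_Task 9 = 28+4 = 32
Expected project duration μ = 32 days. Critical path: Task 1 → Task 3 → Task 6 → Task 8 → Task 9.

Variance along critical path = 0.444 + 2.778 + 4.000 + 7.111 + 1.778 = 16.111
σ = √16.111 = 4.014 days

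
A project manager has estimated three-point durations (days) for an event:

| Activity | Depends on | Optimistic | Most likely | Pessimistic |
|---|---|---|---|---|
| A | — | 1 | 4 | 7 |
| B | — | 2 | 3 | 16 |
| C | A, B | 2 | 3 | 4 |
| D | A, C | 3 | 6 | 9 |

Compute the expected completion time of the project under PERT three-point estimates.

14 days

te_A = (1 + 4·4 + 7)/6 = 24/6 = 4
te_B = (2 + 4·3 + 16)/6 = 30/6 = 5
te_C = (2 + 4·3 + 4)/6 = 18/6 = 3
te_D = (3 + 4·6 + 9)/6 = 36/6 = 6

Forward pass:
ES_A = 0; EF_A = 4
ES_B = 0; EF_B = 5
ES_C = max(EF_A=4, EF_B=5) = 5; EF_C = 5+3 = 8
ES_D = max(EF_A=4, EF_C=8) = 8; EF_D = 8+6 = 14
Expected project duration μ = 14 days. Critical path: B → C → D.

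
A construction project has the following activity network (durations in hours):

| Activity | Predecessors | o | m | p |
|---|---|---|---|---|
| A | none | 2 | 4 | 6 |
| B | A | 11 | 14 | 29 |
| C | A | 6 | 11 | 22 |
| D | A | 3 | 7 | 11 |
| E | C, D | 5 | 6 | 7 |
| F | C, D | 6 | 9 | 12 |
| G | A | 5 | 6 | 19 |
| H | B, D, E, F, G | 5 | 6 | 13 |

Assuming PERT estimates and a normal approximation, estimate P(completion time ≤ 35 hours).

te_A = (2 + 4·4 + 6)/6 = 24/6 = 4; σ²_A = ((6−2)/6)² = 0.444
te_B = (11 + 4·14 + 29)/6 = 96/6 = 16; σ²_B = ((29−11)/6)² = 9.000
te_C = (6 + 4·11 + 22)/6 = 72/6 = 12; σ²_C = ((22−6)/6)² = 7.111
te_D = (3 + 4·7 + 11)/6 = 42/6 = 7; σ²_D = ((11−3)/6)² = 1.778
te_E = (5 + 4·6 + 7)/6 = 36/6 = 6; σ²_E = ((7−5)/6)² = 0.111
te_F = (6 + 4·9 + 12)/6 = 54/6 = 9; σ²_F = ((12−6)/6)² = 1.000
te_G = (5 + 4·6 + 19)/6 = 48/6 = 8; σ²_G = ((19−5)/6)² = 5.444
te_H = (5 + 4·6 + 13)/6 = 42/6 = 7; σ²_H = ((13−5)/6)² = 1.778

Forward pass:
ES_A = 0; EF_A = 4
ES_B = 4; EF_B = 4+16 = 20
ES_C = 4; EF_C = 4+12 = 16
ES_D = 4; EF_D = 4+7 = 11
ES_E = max(EF_C=16, EF_D=11) = 16; EF_E = 16+6 = 22
ES_F = max(EF_C=16, EF_D=11) = 16; EF_F = 16+9 = 25
ES_G = 4; EF_G = 4+8 = 12
ES_H = max(EF_B=20, EF_D=11, EF_E=22, EF_F=25, EF_G=12) = 25; EF_H = 25+7 = 32
Expected project duration μ = 32 hours. Critical path: A → C → F → H.

Variance along critical path = 0.444 + 7.111 + 1.000 + 1.778 = 10.333; σ = √10.333 = 3.215 hours.
Z = (35 − 32) / 3.215 = 0.933
P(T ≤ 35) = Φ(0.933) ≈ 0.825

0.825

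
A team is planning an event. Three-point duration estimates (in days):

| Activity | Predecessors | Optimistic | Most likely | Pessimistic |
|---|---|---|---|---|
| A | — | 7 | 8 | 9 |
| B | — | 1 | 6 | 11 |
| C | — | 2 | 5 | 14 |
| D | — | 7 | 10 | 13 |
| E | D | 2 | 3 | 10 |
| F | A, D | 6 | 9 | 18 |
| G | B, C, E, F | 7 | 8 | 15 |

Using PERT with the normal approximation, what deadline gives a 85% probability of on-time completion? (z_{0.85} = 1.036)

te_A = (7 + 4·8 + 9)/6 = 48/6 = 8; σ²_A = ((9−7)/6)² = 0.111
te_B = (1 + 4·6 + 11)/6 = 36/6 = 6; σ²_B = ((11−1)/6)² = 2.778
te_C = (2 + 4·5 + 14)/6 = 36/6 = 6; σ²_C = ((14−2)/6)² = 4.000
te_D = (7 + 4·10 + 13)/6 = 60/6 = 10; σ²_D = ((13−7)/6)² = 1.000
te_E = (2 + 4·3 + 10)/6 = 24/6 = 4; σ²_E = ((10−2)/6)² = 1.778
te_F = (6 + 4·9 + 18)/6 = 60/6 = 10; σ²_F = ((18−6)/6)² = 4.000
te_G = (7 + 4·8 + 15)/6 = 54/6 = 9; σ²_G = ((15−7)/6)² = 1.778

Forward pass:
ES_A = 0; EF_A = 8
ES_B = 0; EF_B = 6
ES_C = 0; EF_C = 6
ES_D = 0; EF_D = 10
ES_E = 10; EF_E = 10+4 = 14
ES_F = max(EF_A=8, EF_D=10) = 10; EF_F = 10+10 = 20
ES_G = max(EF_B=6, EF_C=6, EF_E=14, EF_F=20) = 20; EF_G = 20+9 = 29
Expected project duration μ = 29 days. Critical path: D → F → G.

Variance along critical path = 1.000 + 4.000 + 1.778 = 6.778; σ = 2.603 days.
D = μ + z·σ = 29 + 1.036·2.603 = 31.7 days

31.7 days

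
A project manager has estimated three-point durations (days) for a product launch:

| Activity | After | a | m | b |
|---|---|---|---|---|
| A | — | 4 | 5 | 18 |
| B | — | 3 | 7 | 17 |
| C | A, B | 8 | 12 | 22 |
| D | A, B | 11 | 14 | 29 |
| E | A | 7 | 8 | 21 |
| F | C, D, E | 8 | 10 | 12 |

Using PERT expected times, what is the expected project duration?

34 days

te_A = (4 + 4·5 + 18)/6 = 42/6 = 7
te_B = (3 + 4·7 + 17)/6 = 48/6 = 8
te_C = (8 + 4·12 + 22)/6 = 78/6 = 13
te_D = (11 + 4·14 + 29)/6 = 96/6 = 16
te_E = (7 + 4·8 + 21)/6 = 60/6 = 10
te_F = (8 + 4·10 + 12)/6 = 60/6 = 10

Forward pass:
ES_A = 0; EF_A = 7
ES_B = 0; EF_B = 8
ES_C = max(EF_A=7, EF_B=8) = 8; EF_C = 8+13 = 21
ES_D = max(EF_A=7, EF_B=8) = 8; EF_D = 8+16 = 24
ES_E = 7; EF_E = 7+10 = 17
ES_F = max(EF_C=21, EF_D=24, EF_E=17) = 24; EF_F = 24+10 = 34
Expected project duration μ = 34 days. Critical path: B → D → F.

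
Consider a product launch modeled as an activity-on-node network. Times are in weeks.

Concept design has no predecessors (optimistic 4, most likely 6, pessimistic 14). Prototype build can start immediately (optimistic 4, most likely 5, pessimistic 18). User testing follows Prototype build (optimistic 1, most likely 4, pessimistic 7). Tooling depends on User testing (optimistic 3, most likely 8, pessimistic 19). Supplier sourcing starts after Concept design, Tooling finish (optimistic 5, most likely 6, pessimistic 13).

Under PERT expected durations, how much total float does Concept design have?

te_Concept design = (4 + 4·6 + 14)/6 = 42/6 = 7
te_Prototype build = (4 + 4·5 + 18)/6 = 42/6 = 7
te_User testing = (1 + 4·4 + 7)/6 = 24/6 = 4
te_Tooling = (3 + 4·8 + 19)/6 = 54/6 = 9
te_Supplier sourcing = (5 + 4·6 + 13)/6 = 42/6 = 7

Forward pass:
ES_Concept design = 0; EF_Concept design = 7
ES_Prototype build = 0; EF_Prototype build = 7
ES_User testing = 7; EF_User testing = 7+4 = 11
ES_Tooling = 11; EF_Tooling = 11+9 = 20
ES_Supplier sourcing = max(EF_Concept design=7, EF_Tooling=20) = 20; EF_Supplier sourcing = 20+7 = 27
Expected project duration μ = 27 weeks. Critical path: Prototype build → User testing → Tooling → Supplier sourcing.

Backward pass:
LF_Supplier sourcing = 27; LS_Supplier sourcing = 27−7 = 20
LF_Tooling = LS_Supplier sourcing = 20; LS_Tooling = 20−9 = 11
LF_User testing = LS_Tooling = 11; LS_User testing = 11−4 = 7
LF_Prototype build = LS_User testing = 7; LS_Prototype build = 7−7 = 0
LF_Concept design = LS_Supplier sourcing = 20; LS_Concept design = 20−7 = 13
Slack_Concept design = LS_Concept design − ES_Concept design = 13 − 0 = 13

13 weeks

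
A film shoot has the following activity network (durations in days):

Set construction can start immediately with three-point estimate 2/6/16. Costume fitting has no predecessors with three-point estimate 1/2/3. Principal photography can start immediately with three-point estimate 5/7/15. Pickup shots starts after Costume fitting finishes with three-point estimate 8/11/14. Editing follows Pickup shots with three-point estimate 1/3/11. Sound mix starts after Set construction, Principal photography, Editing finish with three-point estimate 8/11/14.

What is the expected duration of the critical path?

te_Set construction = (2 + 4·6 + 16)/6 = 42/6 = 7
te_Costume fitting = (1 + 4·2 + 3)/6 = 12/6 = 2
te_Principal photography = (5 + 4·7 + 15)/6 = 48/6 = 8
te_Pickup shots = (8 + 4·11 + 14)/6 = 66/6 = 11
te_Editing = (1 + 4·3 + 11)/6 = 24/6 = 4
te_Sound mix = (8 + 4·11 + 14)/6 = 66/6 = 11

Forward pass:
ES_Set construction = 0; EF_Set construction = 7
ES_Costume fitting = 0; EF_Costume fitting = 2
ES_Principal photography = 0; EF_Principal photography = 8
ES_Pickup shots = 2; EF_Pickup shots = 2+11 = 13
ES_Editing = 13; EF_Editing = 13+4 = 17
ES_Sound mix = max(EF_Set construction=7, EF_Principal photography=8, EF_Editing=17) = 17; EF_Sound mix = 17+11 = 28
Expected project duration μ = 28 days. Critical path: Costume fitting → Pickup shots → Editing → Sound mix.

28 days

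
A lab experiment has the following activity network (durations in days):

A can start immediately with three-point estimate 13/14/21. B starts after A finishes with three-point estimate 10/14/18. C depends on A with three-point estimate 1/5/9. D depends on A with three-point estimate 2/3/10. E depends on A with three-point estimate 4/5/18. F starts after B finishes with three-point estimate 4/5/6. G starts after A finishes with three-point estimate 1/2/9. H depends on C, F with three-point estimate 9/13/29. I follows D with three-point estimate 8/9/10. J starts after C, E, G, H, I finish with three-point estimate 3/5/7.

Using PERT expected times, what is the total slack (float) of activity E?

te_A = (13 + 4·14 + 21)/6 = 90/6 = 15
te_B = (10 + 4·14 + 18)/6 = 84/6 = 14
te_C = (1 + 4·5 + 9)/6 = 30/6 = 5
te_D = (2 + 4·3 + 10)/6 = 24/6 = 4
te_E = (4 + 4·5 + 18)/6 = 42/6 = 7
te_F = (4 + 4·5 + 6)/6 = 30/6 = 5
te_G = (1 + 4·2 + 9)/6 = 18/6 = 3
te_H = (9 + 4·13 + 29)/6 = 90/6 = 15
te_I = (8 + 4·9 + 10)/6 = 54/6 = 9
te_J = (3 + 4·5 + 7)/6 = 30/6 = 5

Forward pass:
ES_A = 0; EF_A = 15
ES_B = 15; EF_B = 15+14 = 29
ES_C = 15; EF_C = 15+5 = 20
ES_D = 15; EF_D = 15+4 = 19
ES_E = 15; EF_E = 15+7 = 22
ES_F = 29; EF_F = 29+5 = 34
ES_G = 15; EF_G = 15+3 = 18
ES_H = max(EF_C=20, EF_F=34) = 34; EF_H = 34+15 = 49
ES_I = 19; EF_I = 19+9 = 28
ES_J = max(EF_C=20, EF_E=22, EF_G=18, EF_H=49, EF_I=28) = 49; EF_J = 49+5 = 54
Expected project duration μ = 54 days. Critical path: A → B → F → H → J.

Backward pass:
LF_J = 54; LS_J = 54−5 = 49
LF_I = LS_J = 49; LS_I = 49−9 = 40
LF_H = LS_J = 49; LS_H = 49−15 = 34
LF_G = LS_J = 49; LS_G = 49−3 = 46
LF_F = LS_H = 34; LS_F = 34−5 = 29
LF_E = LS_J = 49; LS_E = 49−7 = 42
LF_D = LS_I = 40; LS_D = 40−4 = 36
LF_C = min(LS_H=34, LS_J=49) = 34; LS_C = 34−5 = 29
LF_B = LS_F = 29; LS_B = 29−14 = 15
LF_A = min(LS_B=15, LS_C=29, LS_D=36, LS_E=42, LS_G=46) = 15; LS_A = 15−15 = 0
Slack_E = LS_E − ES_E = 42 − 15 = 27

27 days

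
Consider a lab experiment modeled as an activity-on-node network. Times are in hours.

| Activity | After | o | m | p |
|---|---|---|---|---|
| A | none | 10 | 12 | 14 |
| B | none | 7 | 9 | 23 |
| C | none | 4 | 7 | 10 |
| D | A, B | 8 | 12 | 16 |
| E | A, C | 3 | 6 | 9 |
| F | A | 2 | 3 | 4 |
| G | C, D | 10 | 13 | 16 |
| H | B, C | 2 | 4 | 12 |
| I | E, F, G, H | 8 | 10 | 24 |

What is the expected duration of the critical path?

te_A = (10 + 4·12 + 14)/6 = 72/6 = 12
te_B = (7 + 4·9 + 23)/6 = 66/6 = 11
te_C = (4 + 4·7 + 10)/6 = 42/6 = 7
te_D = (8 + 4·12 + 16)/6 = 72/6 = 12
te_E = (3 + 4·6 + 9)/6 = 36/6 = 6
te_F = (2 + 4·3 + 4)/6 = 18/6 = 3
te_G = (10 + 4·13 + 16)/6 = 78/6 = 13
te_H = (2 + 4·4 + 12)/6 = 30/6 = 5
te_I = (8 + 4·10 + 24)/6 = 72/6 = 12

Forward pass:
ES_A = 0; EF_A = 12
ES_B = 0; EF_B = 11
ES_C = 0; EF_C = 7
ES_D = max(EF_A=12, EF_B=11) = 12; EF_D = 12+12 = 24
ES_E = max(EF_A=12, EF_C=7) = 12; EF_E = 12+6 = 18
ES_F = 12; EF_F = 12+3 = 15
ES_G = max(EF_C=7, EF_D=24) = 24; EF_G = 24+13 = 37
ES_H = max(EF_B=11, EF_C=7) = 11; EF_H = 11+5 = 16
ES_I = max(EF_E=18, EF_F=15, EF_G=37, EF_H=16) = 37; EF_I = 37+12 = 49
Expected project duration μ = 49 hours. Critical path: A → D → G → I.

49 hours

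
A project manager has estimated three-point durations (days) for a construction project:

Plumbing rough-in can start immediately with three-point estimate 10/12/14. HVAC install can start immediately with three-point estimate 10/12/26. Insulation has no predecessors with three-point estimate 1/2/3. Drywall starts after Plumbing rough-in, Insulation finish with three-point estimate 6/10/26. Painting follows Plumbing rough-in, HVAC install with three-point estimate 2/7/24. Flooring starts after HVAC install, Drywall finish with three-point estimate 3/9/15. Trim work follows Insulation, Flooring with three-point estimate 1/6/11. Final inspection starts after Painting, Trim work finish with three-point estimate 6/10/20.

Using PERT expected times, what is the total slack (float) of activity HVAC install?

10 days

te_Plumbing rough-in = (10 + 4·12 + 14)/6 = 72/6 = 12
te_HVAC install = (10 + 4·12 + 26)/6 = 84/6 = 14
te_Insulation = (1 + 4·2 + 3)/6 = 12/6 = 2
te_Drywall = (6 + 4·10 + 26)/6 = 72/6 = 12
te_Painting = (2 + 4·7 + 24)/6 = 54/6 = 9
te_Flooring = (3 + 4·9 + 15)/6 = 54/6 = 9
te_Trim work = (1 + 4·6 + 11)/6 = 36/6 = 6
te_Final inspection = (6 + 4·10 + 20)/6 = 66/6 = 11

Forward pass:
ES_Plumbing rough-in = 0; EF_Plumbing rough-in = 12
ES_HVAC install = 0; EF_HVAC install = 14
ES_Insulation = 0; EF_Insulation = 2
ES_Drywall = max(EF_Plumbing rough-in=12, EF_Insulation=2) = 12; EF_Drywall = 12+12 = 24
ES_Painting = max(EF_Plumbing rough-in=12, EF_HVAC install=14) = 14; EF_Painting = 14+9 = 23
ES_Flooring = max(EF_HVAC install=14, EF_Drywall=24) = 24; EF_Flooring = 24+9 = 33
ES_Trim work = max(EF_Insulation=2, EF_Flooring=33) = 33; EF_Trim work = 33+6 = 39
ES_Final inspection = max(EF_Painting=23, EF_Trim work=39) = 39; EF_Final inspection = 39+11 = 50
Expected project duration μ = 50 days. Critical path: Plumbing rough-in → Drywall → Flooring → Trim work → Final inspection.

Backward pass:
LF_Final inspection = 50; LS_Final inspection = 50−11 = 39
LF_Trim work = LS_Final inspection = 39; LS_Trim work = 39−6 = 33
LF_Flooring = LS_Trim work = 33; LS_Flooring = 33−9 = 24
LF_Painting = LS_Final inspection = 39; LS_Painting = 39−9 = 30
LF_Drywall = LS_Flooring = 24; LS_Drywall = 24−12 = 12
LF_Insulation = min(LS_Drywall=12, LS_Trim work=33) = 12; LS_Insulation = 12−2 = 10
LF_HVAC install = min(LS_Painting=30, LS_Flooring=24) = 24; LS_HVAC install = 24−14 = 10
LF_Plumbing rough-in = min(LS_Drywall=12, LS_Painting=30) = 12; LS_Plumbing rough-in = 12−12 = 0
Slack_HVAC install = LS_HVAC install − ES_HVAC install = 10 − 0 = 10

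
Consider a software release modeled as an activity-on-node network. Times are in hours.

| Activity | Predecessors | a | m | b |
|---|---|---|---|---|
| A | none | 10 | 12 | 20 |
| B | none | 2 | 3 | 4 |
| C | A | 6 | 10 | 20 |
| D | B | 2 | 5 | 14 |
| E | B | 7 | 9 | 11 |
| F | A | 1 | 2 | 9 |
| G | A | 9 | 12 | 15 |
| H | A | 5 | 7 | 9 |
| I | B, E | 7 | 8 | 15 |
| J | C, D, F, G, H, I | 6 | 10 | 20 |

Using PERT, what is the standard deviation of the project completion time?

te_A = (10 + 4·12 + 20)/6 = 78/6 = 13; σ²_A = ((20−10)/6)² = 2.778
te_B = (2 + 4·3 + 4)/6 = 18/6 = 3; σ²_B = ((4−2)/6)² = 0.111
te_C = (6 + 4·10 + 20)/6 = 66/6 = 11; σ²_C = ((20−6)/6)² = 5.444
te_D = (2 + 4·5 + 14)/6 = 36/6 = 6; σ²_D = ((14−2)/6)² = 4.000
te_E = (7 + 4·9 + 11)/6 = 54/6 = 9; σ²_E = ((11−7)/6)² = 0.444
te_F = (1 + 4·2 + 9)/6 = 18/6 = 3; σ²_F = ((9−1)/6)² = 1.778
te_G = (9 + 4·12 + 15)/6 = 72/6 = 12; σ²_G = ((15−9)/6)² = 1.000
te_H = (5 + 4·7 + 9)/6 = 42/6 = 7; σ²_H = ((9−5)/6)² = 0.444
te_I = (7 + 4·8 + 15)/6 = 54/6 = 9; σ²_I = ((15−7)/6)² = 1.778
te_J = (6 + 4·10 + 20)/6 = 66/6 = 11; σ²_J = ((20−6)/6)² = 5.444

Forward pass:
ES_A = 0; EF_A = 13
ES_B = 0; EF_B = 3
ES_C = 13; EF_C = 13+11 = 24
ES_D = 3; EF_D = 3+6 = 9
ES_E = 3; EF_E = 3+9 = 12
ES_F = 13; EF_F = 13+3 = 16
ES_G = 13; EF_G = 13+12 = 25
ES_H = 13; EF_H = 13+7 = 20
ES_I = max(EF_B=3, EF_E=12) = 12; EF_I = 12+9 = 21
ES_J = max(EF_C=24, EF_D=9, EF_F=16, EF_G=25, EF_H=20, EF_I=21) = 25; EF_J = 25+11 = 36
Expected project duration μ = 36 hours. Critical path: A → G → J.

Variance along critical path = 2.778 + 1.000 + 5.444 = 9.222
σ = √9.222 = 3.037 hours

3.04 hours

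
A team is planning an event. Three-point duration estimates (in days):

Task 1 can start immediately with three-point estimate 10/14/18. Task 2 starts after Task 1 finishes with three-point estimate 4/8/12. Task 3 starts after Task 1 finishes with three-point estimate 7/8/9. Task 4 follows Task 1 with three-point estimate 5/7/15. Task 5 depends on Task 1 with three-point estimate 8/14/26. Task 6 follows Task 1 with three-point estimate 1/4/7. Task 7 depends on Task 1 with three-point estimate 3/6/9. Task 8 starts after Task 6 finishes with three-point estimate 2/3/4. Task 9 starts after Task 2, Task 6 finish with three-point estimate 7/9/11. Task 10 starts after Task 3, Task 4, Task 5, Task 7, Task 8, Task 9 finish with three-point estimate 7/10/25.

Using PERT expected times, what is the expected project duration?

te_Task 1 = (10 + 4·14 + 18)/6 = 84/6 = 14
te_Task 2 = (4 + 4·8 + 12)/6 = 48/6 = 8
te_Task 3 = (7 + 4·8 + 9)/6 = 48/6 = 8
te_Task 4 = (5 + 4·7 + 15)/6 = 48/6 = 8
te_Task 5 = (8 + 4·14 + 26)/6 = 90/6 = 15
te_Task 6 = (1 + 4·4 + 7)/6 = 24/6 = 4
te_Task 7 = (3 + 4·6 + 9)/6 = 36/6 = 6
te_Task 8 = (2 + 4·3 + 4)/6 = 18/6 = 3
te_Task 9 = (7 + 4·9 + 11)/6 = 54/6 = 9
te_Task 10 = (7 + 4·10 + 25)/6 = 72/6 = 12

Forward pass:
ES_Task 1 = 0; EF_Task 1 = 14
ES_Task 2 = 14; EF_Task 2 = 14+8 = 22
ES_Task 3 = 14; EF_Task 3 = 14+8 = 22
ES_Task 4 = 14; EF_Task 4 = 14+8 = 22
ES_Task 5 = 14; EF_Task 5 = 14+15 = 29
ES_Task 6 = 14; EF_Task 6 = 14+4 = 18
ES_Task 7 = 14; EF_Task 7 = 14+6 = 20
ES_Task 8 = 18; EF_Task 8 = 18+3 = 21
ES_Task 9 = max(EF_Task 2=22, EF_Task 6=18) = 22; EF_Task 9 = 22+9 = 31
ES_Task 10 = max(EF_Task 3=22, EF_Task 4=22, EF_Task 5=29, EF_Task 7=20, EF_Task 8=21, EF_Task 9=31) = 31; EF_Task 10 = 31+12 = 43
Expected project duration μ = 43 days. Critical path: Task 1 → Task 2 → Task 9 → Task 10.

43 days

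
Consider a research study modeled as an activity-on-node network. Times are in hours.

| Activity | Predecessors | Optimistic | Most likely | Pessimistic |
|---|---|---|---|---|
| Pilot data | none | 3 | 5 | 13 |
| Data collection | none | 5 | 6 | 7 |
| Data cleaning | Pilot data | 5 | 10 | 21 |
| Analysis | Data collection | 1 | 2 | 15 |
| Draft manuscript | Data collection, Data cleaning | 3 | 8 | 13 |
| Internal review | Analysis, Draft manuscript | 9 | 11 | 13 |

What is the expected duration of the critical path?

36 hours

te_Pilot data = (3 + 4·5 + 13)/6 = 36/6 = 6
te_Data collection = (5 + 4·6 + 7)/6 = 36/6 = 6
te_Data cleaning = (5 + 4·10 + 21)/6 = 66/6 = 11
te_Analysis = (1 + 4·2 + 15)/6 = 24/6 = 4
te_Draft manuscript = (3 + 4·8 + 13)/6 = 48/6 = 8
te_Internal review = (9 + 4·11 + 13)/6 = 66/6 = 11

Forward pass:
ES_Pilot data = 0; EF_Pilot data = 6
ES_Data collection = 0; EF_Data collection = 6
ES_Data cleaning = 6; EF_Data cleaning = 6+11 = 17
ES_Analysis = 6; EF_Analysis = 6+4 = 10
ES_Draft manuscript = max(EF_Data collection=6, EF_Data cleaning=17) = 17; EF_Draft manuscript = 17+8 = 25
ES_Internal review = max(EF_Analysis=10, EF_Draft manuscript=25) = 25; EF_Internal review = 25+11 = 36
Expected project duration μ = 36 hours. Critical path: Pilot data → Data cleaning → Draft manuscript → Internal review.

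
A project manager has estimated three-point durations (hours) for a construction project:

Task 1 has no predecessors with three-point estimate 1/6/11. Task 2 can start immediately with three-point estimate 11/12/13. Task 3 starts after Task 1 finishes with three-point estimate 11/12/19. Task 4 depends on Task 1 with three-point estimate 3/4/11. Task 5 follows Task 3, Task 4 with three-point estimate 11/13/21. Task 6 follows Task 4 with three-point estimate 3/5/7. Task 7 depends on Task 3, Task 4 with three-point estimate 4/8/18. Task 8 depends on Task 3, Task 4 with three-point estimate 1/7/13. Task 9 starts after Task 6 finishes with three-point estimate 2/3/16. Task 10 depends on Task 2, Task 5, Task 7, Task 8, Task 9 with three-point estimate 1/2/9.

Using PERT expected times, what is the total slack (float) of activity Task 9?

te_Task 1 = (1 + 4·6 + 11)/6 = 36/6 = 6
te_Task 2 = (11 + 4·12 + 13)/6 = 72/6 = 12
te_Task 3 = (11 + 4·12 + 19)/6 = 78/6 = 13
te_Task 4 = (3 + 4·4 + 11)/6 = 30/6 = 5
te_Task 5 = (11 + 4·13 + 21)/6 = 84/6 = 14
te_Task 6 = (3 + 4·5 + 7)/6 = 30/6 = 5
te_Task 7 = (4 + 4·8 + 18)/6 = 54/6 = 9
te_Task 8 = (1 + 4·7 + 13)/6 = 42/6 = 7
te_Task 9 = (2 + 4·3 + 16)/6 = 30/6 = 5
te_Task 10 = (1 + 4·2 + 9)/6 = 18/6 = 3

Forward pass:
ES_Task 1 = 0; EF_Task 1 = 6
ES_Task 2 = 0; EF_Task 2 = 12
ES_Task 3 = 6; EF_Task 3 = 6+13 = 19
ES_Task 4 = 6; EF_Task 4 = 6+5 = 11
ES_Task 5 = max(EF_Task 3=19, EF_Task 4=11) = 19; EF_Task 5 = 19+14 = 33
ES_Task 6 = 11; EF_Task 6 = 11+5 = 16
ES_Task 7 = max(EF_Task 3=19, EF_Task 4=11) = 19; EF_Task 7 = 19+9 = 28
ES_Task 8 = max(EF_Task 3=19, EF_Task 4=11) = 19; EF_Task 8 = 19+7 = 26
ES_Task 9 = 16; EF_Task 9 = 16+5 = 21
ES_Task 10 = max(EF_Task 2=12, EF_Task 5=33, EF_Task 7=28, EF_Task 8=26, EF_Task 9=21) = 33; EF_Task 10 = 33+3 = 36
Expected project duration μ = 36 hours. Critical path: Task 1 → Task 3 → Task 5 → Task 10.

Backward pass:
LF_Task 10 = 36; LS_Task 10 = 36−3 = 33
LF_Task 9 = LS_Task 10 = 33; LS_Task 9 = 33−5 = 28
LF_Task 8 = LS_Task 10 = 33; LS_Task 8 = 33−7 = 26
LF_Task 7 = LS_Task 10 = 33; LS_Task 7 = 33−9 = 24
LF_Task 6 = LS_Task 9 = 28; LS_Task 6 = 28−5 = 23
LF_Task 5 = LS_Task 10 = 33; LS_Task 5 = 33−14 = 19
LF_Task 4 = min(LS_Task 5=19, LS_Task 6=23, LS_Task 7=24, LS_Task 8=26) = 19; LS_Task 4 = 19−5 = 14
LF_Task 3 = min(LS_Task 5=19, LS_Task 7=24, LS_Task 8=26) = 19; LS_Task 3 = 19−13 = 6
LF_Task 2 = LS_Task 10 = 33; LS_Task 2 = 33−12 = 21
LF_Task 1 = min(LS_Task 3=6, LS_Task 4=14) = 6; LS_Task 1 = 6−6 = 0
Slack_Task 9 = LS_Task 9 − ES_Task 9 = 28 − 16 = 12

12 hours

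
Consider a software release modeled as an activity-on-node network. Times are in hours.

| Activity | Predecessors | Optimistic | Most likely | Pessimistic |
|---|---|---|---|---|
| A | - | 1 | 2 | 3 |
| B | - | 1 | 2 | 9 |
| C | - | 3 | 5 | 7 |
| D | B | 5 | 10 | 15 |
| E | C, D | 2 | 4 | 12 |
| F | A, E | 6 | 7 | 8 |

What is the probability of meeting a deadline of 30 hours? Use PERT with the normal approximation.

te_A = (1 + 4·2 + 3)/6 = 12/6 = 2; σ²_A = ((3−1)/6)² = 0.111
te_B = (1 + 4·2 + 9)/6 = 18/6 = 3; σ²_B = ((9−1)/6)² = 1.778
te_C = (3 + 4·5 + 7)/6 = 30/6 = 5; σ²_C = ((7−3)/6)² = 0.444
te_D = (5 + 4·10 + 15)/6 = 60/6 = 10; σ²_D = ((15−5)/6)² = 2.778
te_E = (2 + 4·4 + 12)/6 = 30/6 = 5; σ²_E = ((12−2)/6)² = 2.778
te_F = (6 + 4·7 + 8)/6 = 42/6 = 7; σ²_F = ((8−6)/6)² = 0.111

Forward pass:
ES_A = 0; EF_A = 2
ES_B = 0; EF_B = 3
ES_C = 0; EF_C = 5
ES_D = 3; EF_D = 3+10 = 13
ES_E = max(EF_C=5, EF_D=13) = 13; EF_E = 13+5 = 18
ES_F = max(EF_A=2, EF_E=18) = 18; EF_F = 18+7 = 25
Expected project duration μ = 25 hours. Critical path: B → D → E → F.

Variance along critical path = 1.778 + 2.778 + 2.778 + 0.111 = 7.444; σ = √7.444 = 2.728 hours.
Z = (30 − 25) / 2.728 = 1.833
P(T ≤ 30) = Φ(1.833) ≈ 0.967

0.967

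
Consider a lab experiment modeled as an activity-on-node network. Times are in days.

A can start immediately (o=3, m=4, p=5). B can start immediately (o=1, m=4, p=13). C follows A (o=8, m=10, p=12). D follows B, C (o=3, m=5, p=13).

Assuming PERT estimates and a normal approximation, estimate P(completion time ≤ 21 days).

te_A = (3 + 4·4 + 5)/6 = 24/6 = 4; σ²_A = ((5−3)/6)² = 0.111
te_B = (1 + 4·4 + 13)/6 = 30/6 = 5; σ²_B = ((13−1)/6)² = 4.000
te_C = (8 + 4·10 + 12)/6 = 60/6 = 10; σ²_C = ((12−8)/6)² = 0.444
te_D = (3 + 4·5 + 13)/6 = 36/6 = 6; σ²_D = ((13−3)/6)² = 2.778

Forward pass:
ES_A = 0; EF_A = 4
ES_B = 0; EF_B = 5
ES_C = 4; EF_C = 4+10 = 14
ES_D = max(EF_B=5, EF_C=14) = 14; EF_D = 14+6 = 20
Expected project duration μ = 20 days. Critical path: A → C → D.

Variance along critical path = 0.111 + 0.444 + 2.778 = 3.333; σ = √3.333 = 1.826 days.
Z = (21 − 20) / 1.826 = 0.548
P(T ≤ 21) = Φ(0.548) ≈ 0.708

0.708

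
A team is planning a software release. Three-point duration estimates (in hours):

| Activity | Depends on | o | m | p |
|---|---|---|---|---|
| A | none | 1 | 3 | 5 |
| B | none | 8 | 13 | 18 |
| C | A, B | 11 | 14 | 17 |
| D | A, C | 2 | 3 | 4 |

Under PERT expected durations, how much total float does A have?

10 hours

te_A = (1 + 4·3 + 5)/6 = 18/6 = 3
te_B = (8 + 4·13 + 18)/6 = 78/6 = 13
te_C = (11 + 4·14 + 17)/6 = 84/6 = 14
te_D = (2 + 4·3 + 4)/6 = 18/6 = 3

Forward pass:
ES_A = 0; EF_A = 3
ES_B = 0; EF_B = 13
ES_C = max(EF_A=3, EF_B=13) = 13; EF_C = 13+14 = 27
ES_D = max(EF_A=3, EF_C=27) = 27; EF_D = 27+3 = 30
Expected project duration μ = 30 hours. Critical path: B → C → D.

Backward pass:
LF_D = 30; LS_D = 30−3 = 27
LF_C = LS_D = 27; LS_C = 27−14 = 13
LF_B = LS_C = 13; LS_B = 13−13 = 0
LF_A = min(LS_C=13, LS_D=27) = 13; LS_A = 13−3 = 10
Slack_A = LS_A − ES_A = 10 − 0 = 10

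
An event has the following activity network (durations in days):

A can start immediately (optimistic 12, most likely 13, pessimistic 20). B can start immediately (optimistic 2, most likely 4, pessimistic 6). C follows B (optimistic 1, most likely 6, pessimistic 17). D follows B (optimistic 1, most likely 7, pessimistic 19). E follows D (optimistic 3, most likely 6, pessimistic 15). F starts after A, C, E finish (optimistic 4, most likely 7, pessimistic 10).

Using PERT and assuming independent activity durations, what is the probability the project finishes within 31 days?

te_A = (12 + 4·13 + 20)/6 = 84/6 = 14; σ²_A = ((20−12)/6)² = 1.778
te_B = (2 + 4·4 + 6)/6 = 24/6 = 4; σ²_B = ((6−2)/6)² = 0.444
te_C = (1 + 4·6 + 17)/6 = 42/6 = 7; σ²_C = ((17−1)/6)² = 7.111
te_D = (1 + 4·7 + 19)/6 = 48/6 = 8; σ²_D = ((19−1)/6)² = 9.000
te_E = (3 + 4·6 + 15)/6 = 42/6 = 7; σ²_E = ((15−3)/6)² = 4.000
te_F = (4 + 4·7 + 10)/6 = 42/6 = 7; σ²_F = ((10−4)/6)² = 1.000

Forward pass:
ES_A = 0; EF_A = 14
ES_B = 0; EF_B = 4
ES_C = 4; EF_C = 4+7 = 11
ES_D = 4; EF_D = 4+8 = 12
ES_E = 12; EF_E = 12+7 = 19
ES_F = max(EF_A=14, EF_C=11, EF_E=19) = 19; EF_F = 19+7 = 26
Expected project duration μ = 26 days. Critical path: B → D → E → F.

Variance along critical path = 0.444 + 9.000 + 4.000 + 1.000 = 14.444; σ = √14.444 = 3.801 days.
Z = (31 − 26) / 3.801 = 1.316
P(T ≤ 31) = Φ(1.316) ≈ 0.906

0.906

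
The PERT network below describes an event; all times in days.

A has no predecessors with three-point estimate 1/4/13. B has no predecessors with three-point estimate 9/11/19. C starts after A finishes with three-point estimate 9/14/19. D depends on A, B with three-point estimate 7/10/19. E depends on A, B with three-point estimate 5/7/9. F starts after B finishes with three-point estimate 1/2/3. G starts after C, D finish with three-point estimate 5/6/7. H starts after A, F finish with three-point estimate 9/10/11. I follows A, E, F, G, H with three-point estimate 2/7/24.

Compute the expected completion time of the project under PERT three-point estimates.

te_A = (1 + 4·4 + 13)/6 = 30/6 = 5
te_B = (9 + 4·11 + 19)/6 = 72/6 = 12
te_C = (9 + 4·14 + 19)/6 = 84/6 = 14
te_D = (7 + 4·10 + 19)/6 = 66/6 = 11
te_E = (5 + 4·7 + 9)/6 = 42/6 = 7
te_F = (1 + 4·2 + 3)/6 = 12/6 = 2
te_G = (5 + 4·6 + 7)/6 = 36/6 = 6
te_H = (9 + 4·10 + 11)/6 = 60/6 = 10
te_I = (2 + 4·7 + 24)/6 = 54/6 = 9

Forward pass:
ES_A = 0; EF_A = 5
ES_B = 0; EF_B = 12
ES_C = 5; EF_C = 5+14 = 19
ES_D = max(EF_A=5, EF_B=12) = 12; EF_D = 12+11 = 23
ES_E = max(EF_A=5, EF_B=12) = 12; EF_E = 12+7 = 19
ES_F = 12; EF_F = 12+2 = 14
ES_G = max(EF_C=19, EF_D=23) = 23; EF_G = 23+6 = 29
ES_H = max(EF_A=5, EF_F=14) = 14; EF_H = 14+10 = 24
ES_I = max(EF_A=5, EF_E=19, EF_F=14, EF_G=29, EF_H=24) = 29; EF_I = 29+9 = 38
Expected project duration μ = 38 days. Critical path: B → D → G → I.

38 days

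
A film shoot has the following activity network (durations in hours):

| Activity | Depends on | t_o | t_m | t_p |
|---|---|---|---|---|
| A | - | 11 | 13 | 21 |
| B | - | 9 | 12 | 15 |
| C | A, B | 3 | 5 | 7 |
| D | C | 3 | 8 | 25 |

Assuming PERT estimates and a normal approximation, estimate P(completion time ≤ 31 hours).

0.688

te_A = (11 + 4·13 + 21)/6 = 84/6 = 14; σ²_A = ((21−11)/6)² = 2.778
te_B = (9 + 4·12 + 15)/6 = 72/6 = 12; σ²_B = ((15−9)/6)² = 1.000
te_C = (3 + 4·5 + 7)/6 = 30/6 = 5; σ²_C = ((7−3)/6)² = 0.444
te_D = (3 + 4·8 + 25)/6 = 60/6 = 10; σ²_D = ((25−3)/6)² = 13.444

Forward pass:
ES_A = 0; EF_A = 14
ES_B = 0; EF_B = 12
ES_C = max(EF_A=14, EF_B=12) = 14; EF_C = 14+5 = 19
ES_D = 19; EF_D = 19+10 = 29
Expected project duration μ = 29 hours. Critical path: A → C → D.

Variance along critical path = 2.778 + 0.444 + 13.444 = 16.667; σ = √16.667 = 4.082 hours.
Z = (31 − 29) / 4.082 = 0.490
P(T ≤ 31) = Φ(0.490) ≈ 0.688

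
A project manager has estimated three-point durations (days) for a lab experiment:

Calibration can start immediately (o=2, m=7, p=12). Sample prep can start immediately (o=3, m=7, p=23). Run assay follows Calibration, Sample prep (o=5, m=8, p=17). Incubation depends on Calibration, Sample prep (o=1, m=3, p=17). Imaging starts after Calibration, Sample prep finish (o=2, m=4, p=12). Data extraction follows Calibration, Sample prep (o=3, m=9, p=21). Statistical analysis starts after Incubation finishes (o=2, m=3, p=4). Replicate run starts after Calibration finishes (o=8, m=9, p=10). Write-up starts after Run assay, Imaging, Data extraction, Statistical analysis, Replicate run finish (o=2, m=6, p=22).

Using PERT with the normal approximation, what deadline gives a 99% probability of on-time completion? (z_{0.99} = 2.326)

40.0 days

te_Calibration = (2 + 4·7 + 12)/6 = 42/6 = 7; σ²_Calibration = ((12−2)/6)² = 2.778
te_Sample prep = (3 + 4·7 + 23)/6 = 54/6 = 9; σ²_Sample prep = ((23−3)/6)² = 11.111
te_Run assay = (5 + 4·8 + 17)/6 = 54/6 = 9; σ²_Run assay = ((17−5)/6)² = 4.000
te_Incubation = (1 + 4·3 + 17)/6 = 30/6 = 5; σ²_Incubation = ((17−1)/6)² = 7.111
te_Imaging = (2 + 4·4 + 12)/6 = 30/6 = 5; σ²_Imaging = ((12−2)/6)² = 2.778
te_Data extraction = (3 + 4·9 + 21)/6 = 60/6 = 10; σ²_Data extraction = ((21−3)/6)² = 9.000
te_Statistical analysis = (2 + 4·3 + 4)/6 = 18/6 = 3; σ²_Statistical analysis = ((4−2)/6)² = 0.111
te_Replicate run = (8 + 4·9 + 10)/6 = 54/6 = 9; σ²_Replicate run = ((10−8)/6)² = 0.111
te_Write-up = (2 + 4·6 + 22)/6 = 48/6 = 8; σ²_Write-up = ((22−2)/6)² = 11.111

Forward pass:
ES_Calibration = 0; EF_Calibration = 7
ES_Sample prep = 0; EF_Sample prep = 9
ES_Run assay = max(EF_Calibration=7, EF_Sample prep=9) = 9; EF_Run assay = 9+9 = 18
ES_Incubation = max(EF_Calibration=7, EF_Sample prep=9) = 9; EF_Incubation = 9+5 = 14
ES_Imaging = max(EF_Calibration=7, EF_Sample prep=9) = 9; EF_Imaging = 9+5 = 14
ES_Data extraction = max(EF_Calibration=7, EF_Sample prep=9) = 9; EF_Data extraction = 9+10 = 19
ES_Statistical analysis = 14; EF_Statistical analysis = 14+3 = 17
ES_Replicate run = 7; EF_Replicate run = 7+9 = 16
ES_Write-up = max(EF_Run assay=18, EF_Imaging=14, EF_Data extraction=19, EF_Statistical analysis=17, EF_Replicate run=16) = 19; EF_Write-up = 19+8 = 27
Expected project duration μ = 27 days. Critical path: Sample prep → Data extraction → Write-up.

Variance along critical path = 11.111 + 9.000 + 11.111 = 31.222; σ = 5.588 days.
D = μ + z·σ = 27 + 2.326·5.588 = 40.0 days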